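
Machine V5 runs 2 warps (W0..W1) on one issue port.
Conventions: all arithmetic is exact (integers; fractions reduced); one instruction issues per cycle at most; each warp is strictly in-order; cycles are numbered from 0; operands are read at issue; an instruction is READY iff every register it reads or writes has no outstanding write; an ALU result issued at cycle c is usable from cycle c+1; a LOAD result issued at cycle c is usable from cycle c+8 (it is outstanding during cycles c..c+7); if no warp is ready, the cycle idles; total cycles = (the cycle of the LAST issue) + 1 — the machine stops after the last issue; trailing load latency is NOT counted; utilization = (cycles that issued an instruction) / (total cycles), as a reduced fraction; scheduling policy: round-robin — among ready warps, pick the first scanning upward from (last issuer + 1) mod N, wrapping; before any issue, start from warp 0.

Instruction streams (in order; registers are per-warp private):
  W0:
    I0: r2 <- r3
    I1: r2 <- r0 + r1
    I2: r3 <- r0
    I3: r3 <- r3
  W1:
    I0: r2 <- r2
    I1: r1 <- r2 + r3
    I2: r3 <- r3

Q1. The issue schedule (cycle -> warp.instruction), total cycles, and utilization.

cycle 0: W0.I0
cycle 1: W1.I0
cycle 2: W0.I1
cycle 3: W1.I1
cycle 4: W0.I2
cycle 5: W1.I2
cycle 6: W0.I3

Answer: 7 cycles, utilization 1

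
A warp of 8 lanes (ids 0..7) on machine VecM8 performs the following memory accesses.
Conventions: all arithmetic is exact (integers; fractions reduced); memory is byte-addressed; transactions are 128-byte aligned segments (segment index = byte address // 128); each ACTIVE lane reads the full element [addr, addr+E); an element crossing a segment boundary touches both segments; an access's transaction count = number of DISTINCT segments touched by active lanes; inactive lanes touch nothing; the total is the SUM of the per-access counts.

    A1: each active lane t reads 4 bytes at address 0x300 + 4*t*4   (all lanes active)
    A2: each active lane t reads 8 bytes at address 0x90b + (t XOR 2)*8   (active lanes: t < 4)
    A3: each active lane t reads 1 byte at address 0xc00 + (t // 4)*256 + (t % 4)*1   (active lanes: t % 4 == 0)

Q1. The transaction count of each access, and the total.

A1: 1 transaction
A2: 1 transaction
A3: 2 transactions

Answer: 1,1,2; total 4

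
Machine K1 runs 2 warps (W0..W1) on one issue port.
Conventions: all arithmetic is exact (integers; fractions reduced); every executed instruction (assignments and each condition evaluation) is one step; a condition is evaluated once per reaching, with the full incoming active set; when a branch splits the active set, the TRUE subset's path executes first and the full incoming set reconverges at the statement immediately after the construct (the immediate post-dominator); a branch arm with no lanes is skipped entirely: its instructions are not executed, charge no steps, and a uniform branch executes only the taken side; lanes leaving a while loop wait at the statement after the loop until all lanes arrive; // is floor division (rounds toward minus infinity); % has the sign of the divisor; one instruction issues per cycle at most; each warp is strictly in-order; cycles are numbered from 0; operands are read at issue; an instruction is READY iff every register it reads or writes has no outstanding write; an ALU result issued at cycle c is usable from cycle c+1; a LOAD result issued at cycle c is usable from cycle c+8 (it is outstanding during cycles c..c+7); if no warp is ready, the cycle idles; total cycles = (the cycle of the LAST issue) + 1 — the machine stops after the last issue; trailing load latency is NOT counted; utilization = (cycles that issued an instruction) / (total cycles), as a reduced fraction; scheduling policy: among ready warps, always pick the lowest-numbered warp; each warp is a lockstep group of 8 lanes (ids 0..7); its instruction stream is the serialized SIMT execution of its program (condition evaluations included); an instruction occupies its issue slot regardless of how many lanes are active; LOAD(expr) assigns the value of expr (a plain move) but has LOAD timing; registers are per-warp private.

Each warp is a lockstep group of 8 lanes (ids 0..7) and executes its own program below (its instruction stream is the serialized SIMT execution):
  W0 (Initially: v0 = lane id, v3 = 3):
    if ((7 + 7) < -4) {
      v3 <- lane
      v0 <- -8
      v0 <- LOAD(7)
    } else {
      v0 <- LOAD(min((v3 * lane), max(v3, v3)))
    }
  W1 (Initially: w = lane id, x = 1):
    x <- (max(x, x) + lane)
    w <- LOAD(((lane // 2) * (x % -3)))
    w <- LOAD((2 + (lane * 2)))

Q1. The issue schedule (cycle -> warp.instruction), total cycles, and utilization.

cycle 0: W0.I0
cycle 1: W0.I1
cycle 2: W1.I0
cycle 3: W1.I1
cycle 4: idle
cycle 5: idle
cycle 6: idle
cycle 7: idle
cycle 8: idle
cycle 9: idle
cycle 10: idle
cycle 11: W1.I2

Answer: 12 cycles, utilization 5/12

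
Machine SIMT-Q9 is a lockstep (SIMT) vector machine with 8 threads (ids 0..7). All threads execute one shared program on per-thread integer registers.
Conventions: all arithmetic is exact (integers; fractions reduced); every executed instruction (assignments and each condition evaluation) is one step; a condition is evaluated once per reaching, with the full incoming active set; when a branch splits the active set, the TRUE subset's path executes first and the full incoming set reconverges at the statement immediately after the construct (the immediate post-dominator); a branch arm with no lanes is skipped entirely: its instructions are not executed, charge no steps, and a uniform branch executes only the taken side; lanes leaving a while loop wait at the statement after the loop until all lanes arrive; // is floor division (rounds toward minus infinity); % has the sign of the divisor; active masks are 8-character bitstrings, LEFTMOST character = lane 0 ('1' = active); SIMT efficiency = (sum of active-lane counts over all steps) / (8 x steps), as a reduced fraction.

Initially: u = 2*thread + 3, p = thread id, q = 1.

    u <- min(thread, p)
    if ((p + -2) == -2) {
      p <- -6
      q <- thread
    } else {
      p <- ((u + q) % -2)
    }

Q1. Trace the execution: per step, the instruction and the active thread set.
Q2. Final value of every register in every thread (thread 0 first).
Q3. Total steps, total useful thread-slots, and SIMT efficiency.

step 0: u <- min(thread, p)          11111111
step 1: eval ((p + -2) == -2)        11111111
step 2: p <- -6                      10000000
step 3: q <- thread                  10000000
step 4: p <- ((u + q) % -2)          01111111

Answer: 5 steps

u: 0,1,2,3,4,5,6,7
p: -6,0,-1,0,-1,0,-1,0
q: 0,1,1,1,1,1,1,1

steps = 5; useful = 25; efficiency = 25/40 = 5/8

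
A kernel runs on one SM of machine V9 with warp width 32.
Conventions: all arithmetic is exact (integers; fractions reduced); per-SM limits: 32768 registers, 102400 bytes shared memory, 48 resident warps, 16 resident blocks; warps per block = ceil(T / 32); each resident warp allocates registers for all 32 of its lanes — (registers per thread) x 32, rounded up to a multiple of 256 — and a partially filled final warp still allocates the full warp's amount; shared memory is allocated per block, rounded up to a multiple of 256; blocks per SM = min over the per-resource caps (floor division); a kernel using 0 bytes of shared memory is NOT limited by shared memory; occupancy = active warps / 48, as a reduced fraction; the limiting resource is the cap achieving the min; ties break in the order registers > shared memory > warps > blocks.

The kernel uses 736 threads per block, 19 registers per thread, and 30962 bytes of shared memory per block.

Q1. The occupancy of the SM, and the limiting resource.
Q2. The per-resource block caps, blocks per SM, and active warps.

Answer: occupancy 23/48, limited by registers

registers: 1 block
shared memory: 3 blocks
warps: 2 blocks
blocks: 16 blocks

Answer: 1 block, 23 active warps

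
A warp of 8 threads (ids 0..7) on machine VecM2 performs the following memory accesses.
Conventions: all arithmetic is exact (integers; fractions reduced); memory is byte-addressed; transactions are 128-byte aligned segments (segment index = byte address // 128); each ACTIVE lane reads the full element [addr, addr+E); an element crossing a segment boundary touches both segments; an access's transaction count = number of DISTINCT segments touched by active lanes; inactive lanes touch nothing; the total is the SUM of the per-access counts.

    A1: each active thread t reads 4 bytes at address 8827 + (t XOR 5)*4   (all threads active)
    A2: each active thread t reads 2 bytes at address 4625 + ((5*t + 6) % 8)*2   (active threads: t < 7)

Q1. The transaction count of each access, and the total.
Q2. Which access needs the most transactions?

A1: 2 transactions
A2: 1 transaction

Answer: 2,1; total 3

Answer: A1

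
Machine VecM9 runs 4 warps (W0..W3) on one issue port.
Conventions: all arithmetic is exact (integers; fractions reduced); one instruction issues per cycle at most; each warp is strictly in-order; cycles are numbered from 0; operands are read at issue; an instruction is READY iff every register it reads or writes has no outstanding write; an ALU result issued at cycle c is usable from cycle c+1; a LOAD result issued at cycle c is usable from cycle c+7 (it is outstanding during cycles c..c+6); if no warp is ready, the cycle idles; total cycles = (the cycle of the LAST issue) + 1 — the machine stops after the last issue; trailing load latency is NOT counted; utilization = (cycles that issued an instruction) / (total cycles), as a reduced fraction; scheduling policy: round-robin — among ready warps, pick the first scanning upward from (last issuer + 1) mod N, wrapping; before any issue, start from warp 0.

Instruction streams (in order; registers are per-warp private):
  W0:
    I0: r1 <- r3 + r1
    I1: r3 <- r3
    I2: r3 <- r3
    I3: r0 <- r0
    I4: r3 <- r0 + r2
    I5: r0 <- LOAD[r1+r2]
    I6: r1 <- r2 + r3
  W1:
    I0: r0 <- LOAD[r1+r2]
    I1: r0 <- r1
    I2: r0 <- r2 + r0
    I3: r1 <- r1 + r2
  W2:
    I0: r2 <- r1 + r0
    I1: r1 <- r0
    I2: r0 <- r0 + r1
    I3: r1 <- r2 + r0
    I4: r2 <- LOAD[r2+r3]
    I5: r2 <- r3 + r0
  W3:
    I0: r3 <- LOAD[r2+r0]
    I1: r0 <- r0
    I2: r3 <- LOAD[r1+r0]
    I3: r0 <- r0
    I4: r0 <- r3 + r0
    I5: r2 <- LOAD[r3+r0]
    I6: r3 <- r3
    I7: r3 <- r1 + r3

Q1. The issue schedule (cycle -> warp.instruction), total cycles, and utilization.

cycle 0: W0.I0
cycle 1: W1.I0
cycle 2: W2.I0
cycle 3: W3.I0
cycle 4: W0.I1
cycle 5: W2.I1
cycle 6: W3.I1
cycle 7: W0.I2
cycle 8: W1.I1
cycle 9: W2.I2
cycle 10: W3.I2
cycle 11: W0.I3
cycle 12: W1.I2
cycle 13: W2.I3
cycle 14: W3.I3
cycle 15: W0.I4
cycle 16: W1.I3
cycle 17: W2.I4
cycle 18: W3.I4
cycle 19: W0.I5
cycle 20: W3.I5
cycle 21: W0.I6
cycle 22: W3.I6
cycle 23: W3.I7
cycle 24: W2.I5

Answer: 25 cycles, utilization 1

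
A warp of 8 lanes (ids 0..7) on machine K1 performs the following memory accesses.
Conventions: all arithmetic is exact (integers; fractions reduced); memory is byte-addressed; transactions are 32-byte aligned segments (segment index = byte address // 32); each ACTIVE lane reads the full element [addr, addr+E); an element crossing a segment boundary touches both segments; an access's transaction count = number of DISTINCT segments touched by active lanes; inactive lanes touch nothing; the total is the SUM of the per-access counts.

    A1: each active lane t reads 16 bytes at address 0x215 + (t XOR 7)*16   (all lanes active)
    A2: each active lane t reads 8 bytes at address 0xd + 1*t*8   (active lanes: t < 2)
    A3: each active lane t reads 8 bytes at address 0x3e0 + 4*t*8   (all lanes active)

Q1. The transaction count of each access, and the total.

A1: 5 transactions
A2: 1 transaction
A3: 8 transactions

Answer: 5,1,8; total 14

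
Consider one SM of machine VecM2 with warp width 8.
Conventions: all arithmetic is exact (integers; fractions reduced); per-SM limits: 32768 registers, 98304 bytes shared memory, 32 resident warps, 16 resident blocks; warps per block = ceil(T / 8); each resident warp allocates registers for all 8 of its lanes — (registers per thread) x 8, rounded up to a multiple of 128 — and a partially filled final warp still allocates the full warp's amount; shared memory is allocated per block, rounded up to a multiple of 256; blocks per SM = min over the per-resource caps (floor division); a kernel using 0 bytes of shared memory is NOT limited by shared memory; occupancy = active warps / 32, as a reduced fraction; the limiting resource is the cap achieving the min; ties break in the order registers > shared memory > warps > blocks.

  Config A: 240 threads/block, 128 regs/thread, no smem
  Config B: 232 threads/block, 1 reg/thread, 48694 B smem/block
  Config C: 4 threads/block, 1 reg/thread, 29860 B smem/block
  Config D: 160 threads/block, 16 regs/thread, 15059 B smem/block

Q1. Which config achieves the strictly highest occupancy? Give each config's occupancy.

occupancies: A 15/16, B 29/32, C 3/32, D 5/8

Answer: A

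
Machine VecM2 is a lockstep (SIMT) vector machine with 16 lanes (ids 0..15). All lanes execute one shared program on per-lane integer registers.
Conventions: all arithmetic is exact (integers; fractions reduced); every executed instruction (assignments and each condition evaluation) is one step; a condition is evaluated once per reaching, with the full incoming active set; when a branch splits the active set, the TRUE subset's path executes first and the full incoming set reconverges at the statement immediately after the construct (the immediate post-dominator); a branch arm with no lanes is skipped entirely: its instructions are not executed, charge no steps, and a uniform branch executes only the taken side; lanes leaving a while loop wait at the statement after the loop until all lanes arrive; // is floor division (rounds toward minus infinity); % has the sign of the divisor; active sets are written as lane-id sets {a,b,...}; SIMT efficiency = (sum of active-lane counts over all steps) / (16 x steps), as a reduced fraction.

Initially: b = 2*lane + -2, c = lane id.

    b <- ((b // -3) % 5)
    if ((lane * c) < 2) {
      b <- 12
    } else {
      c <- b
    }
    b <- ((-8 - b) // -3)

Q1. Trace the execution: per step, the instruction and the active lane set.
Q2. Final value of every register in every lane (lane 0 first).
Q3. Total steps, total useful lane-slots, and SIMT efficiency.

step 0: b <- ((b // -3) % 5)         {0,1,2,3,4,5,6,7,8,9,10,11,12,13,14,15}
step 1: eval ((lane * c) < 2)        {0,1,2,3,4,5,6,7,8,9,10,11,12,13,14,15}
step 2: b <- 12                      {0,1}
step 3: c <- b                       {2,3,4,5,6,7,8,9,10,11,12,13,14,15}
step 4: b <- ((-8 - b) // -3)        {0,1,2,3,4,5,6,7,8,9,10,11,12,13,14,15}

Answer: 5 steps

b: 6,6,4,3,3,3,3,3,2,4,4,3,3,3,3,2
c: 0,1,4,3,3,2,1,1,0,4,4,3,2,2,1,0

steps = 5; useful = 64; efficiency = 64/80 = 4/5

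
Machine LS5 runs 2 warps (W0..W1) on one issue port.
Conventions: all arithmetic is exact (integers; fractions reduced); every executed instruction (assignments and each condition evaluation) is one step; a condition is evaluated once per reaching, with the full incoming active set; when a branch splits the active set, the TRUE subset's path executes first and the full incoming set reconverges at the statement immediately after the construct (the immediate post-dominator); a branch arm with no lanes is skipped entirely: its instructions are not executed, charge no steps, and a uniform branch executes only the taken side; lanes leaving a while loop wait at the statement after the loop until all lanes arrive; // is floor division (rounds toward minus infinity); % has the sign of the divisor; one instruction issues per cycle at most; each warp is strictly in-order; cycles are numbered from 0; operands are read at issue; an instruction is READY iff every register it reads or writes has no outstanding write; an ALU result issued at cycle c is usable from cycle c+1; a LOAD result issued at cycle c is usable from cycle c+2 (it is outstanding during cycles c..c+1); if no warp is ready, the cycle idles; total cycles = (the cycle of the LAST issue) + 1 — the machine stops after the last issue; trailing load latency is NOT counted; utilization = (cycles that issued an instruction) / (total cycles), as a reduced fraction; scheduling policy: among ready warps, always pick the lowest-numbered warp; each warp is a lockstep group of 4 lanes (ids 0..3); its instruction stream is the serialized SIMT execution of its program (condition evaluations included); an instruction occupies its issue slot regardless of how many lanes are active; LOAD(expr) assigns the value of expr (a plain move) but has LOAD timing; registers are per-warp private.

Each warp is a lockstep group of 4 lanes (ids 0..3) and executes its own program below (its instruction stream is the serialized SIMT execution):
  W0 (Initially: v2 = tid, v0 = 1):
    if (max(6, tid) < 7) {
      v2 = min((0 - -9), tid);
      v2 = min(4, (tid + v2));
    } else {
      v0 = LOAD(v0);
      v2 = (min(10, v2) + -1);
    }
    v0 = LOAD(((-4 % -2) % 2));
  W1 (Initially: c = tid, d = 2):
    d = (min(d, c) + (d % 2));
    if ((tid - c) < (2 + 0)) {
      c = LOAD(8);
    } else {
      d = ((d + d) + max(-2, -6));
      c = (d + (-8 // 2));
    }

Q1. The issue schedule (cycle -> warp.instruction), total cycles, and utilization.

cycle 0: W0.I0
cycle 1: W0.I1
cycle 2: W0.I2
cycle 3: W0.I3
cycle 4: W1.I0
cycle 5: W1.I1
cycle 6: W1.I2

Answer: 7 cycles, utilization 1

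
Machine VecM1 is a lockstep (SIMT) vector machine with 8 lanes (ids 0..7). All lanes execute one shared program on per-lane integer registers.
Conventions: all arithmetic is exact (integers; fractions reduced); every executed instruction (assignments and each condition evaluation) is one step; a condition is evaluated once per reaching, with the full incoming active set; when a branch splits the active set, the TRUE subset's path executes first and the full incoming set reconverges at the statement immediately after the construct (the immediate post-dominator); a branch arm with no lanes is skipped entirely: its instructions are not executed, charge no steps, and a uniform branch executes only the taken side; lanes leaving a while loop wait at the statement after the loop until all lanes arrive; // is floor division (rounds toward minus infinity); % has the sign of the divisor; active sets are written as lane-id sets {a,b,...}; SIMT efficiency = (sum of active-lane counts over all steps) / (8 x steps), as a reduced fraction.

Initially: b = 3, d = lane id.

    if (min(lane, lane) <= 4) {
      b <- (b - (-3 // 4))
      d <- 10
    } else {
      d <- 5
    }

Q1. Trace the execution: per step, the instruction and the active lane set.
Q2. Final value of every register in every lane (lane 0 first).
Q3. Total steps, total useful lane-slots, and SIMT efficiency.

step 0: eval (min(lane, lane) <= 4)  {0,1,2,3,4,5,6,7}
step 1: b <- (b - (-3 // 4))         {0,1,2,3,4}
step 2: d <- 10                      {0,1,2,3,4}
step 3: d <- 5                       {5,6,7}

Answer: 4 steps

b: 4,4,4,4,4,3,3,3
d: 10,10,10,10,10,5,5,5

steps = 4; useful = 21; efficiency = 21/32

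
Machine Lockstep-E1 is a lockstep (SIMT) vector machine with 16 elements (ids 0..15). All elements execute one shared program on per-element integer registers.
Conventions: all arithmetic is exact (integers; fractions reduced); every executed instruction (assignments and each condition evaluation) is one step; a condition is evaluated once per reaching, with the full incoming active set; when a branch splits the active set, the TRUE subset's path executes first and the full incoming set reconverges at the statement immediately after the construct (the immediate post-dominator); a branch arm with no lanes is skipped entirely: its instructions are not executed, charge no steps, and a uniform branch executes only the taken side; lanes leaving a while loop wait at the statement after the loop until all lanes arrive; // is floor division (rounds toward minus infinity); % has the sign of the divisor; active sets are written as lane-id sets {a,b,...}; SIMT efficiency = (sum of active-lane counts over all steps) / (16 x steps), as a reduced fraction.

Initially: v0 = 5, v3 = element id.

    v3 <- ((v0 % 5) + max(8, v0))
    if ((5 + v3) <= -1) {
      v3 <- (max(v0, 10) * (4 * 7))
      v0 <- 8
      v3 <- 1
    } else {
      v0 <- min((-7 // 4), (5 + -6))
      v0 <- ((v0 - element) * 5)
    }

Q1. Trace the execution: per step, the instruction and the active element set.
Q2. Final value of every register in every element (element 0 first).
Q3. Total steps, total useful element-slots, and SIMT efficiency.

step 0: v3 <- ((v0 % 5) + max(8, v0)) {0,1,2,3,4,5,6,7,8,9,10,11,12,13,14,15}
step 1: eval ((5 + v3) <= -1)        {0,1,2,3,4,5,6,7,8,9,10,11,12,13,14,15}
step 2: v0 <- min((-7 // 4), (5 + -6)) {0,1,2,3,4,5,6,7,8,9,10,11,12,13,14,15}
step 3: v0 <- ((v0 - element) * 5)   {0,1,2,3,4,5,6,7,8,9,10,11,12,13,14,15}

Answer: 4 steps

v0: -10,-15,-20,-25,-30,-35,-40,-45,-50,-55,-60,-65,-70,-75,-80,-85
v3: 8,8,8,8,8,8,8,8,8,8,8,8,8,8,8,8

steps = 4; useful = 64; efficiency = 64/64 = 1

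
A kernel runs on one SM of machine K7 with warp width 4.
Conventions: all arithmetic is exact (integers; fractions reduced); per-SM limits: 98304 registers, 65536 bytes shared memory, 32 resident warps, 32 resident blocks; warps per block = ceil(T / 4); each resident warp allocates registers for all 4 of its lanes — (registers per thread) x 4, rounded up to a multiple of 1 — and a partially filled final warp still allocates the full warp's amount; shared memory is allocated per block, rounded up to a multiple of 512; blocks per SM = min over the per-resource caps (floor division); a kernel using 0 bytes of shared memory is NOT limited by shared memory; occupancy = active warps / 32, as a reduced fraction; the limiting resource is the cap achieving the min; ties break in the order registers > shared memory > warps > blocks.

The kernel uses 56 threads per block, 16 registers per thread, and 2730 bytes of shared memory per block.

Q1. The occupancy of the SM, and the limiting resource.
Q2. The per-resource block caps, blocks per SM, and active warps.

Answer: occupancy 7/8, limited by warps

registers: 109 blocks
shared memory: 21 blocks
warps: 2 blocks
blocks: 32 blocks

Answer: 2 blocks, 28 active warps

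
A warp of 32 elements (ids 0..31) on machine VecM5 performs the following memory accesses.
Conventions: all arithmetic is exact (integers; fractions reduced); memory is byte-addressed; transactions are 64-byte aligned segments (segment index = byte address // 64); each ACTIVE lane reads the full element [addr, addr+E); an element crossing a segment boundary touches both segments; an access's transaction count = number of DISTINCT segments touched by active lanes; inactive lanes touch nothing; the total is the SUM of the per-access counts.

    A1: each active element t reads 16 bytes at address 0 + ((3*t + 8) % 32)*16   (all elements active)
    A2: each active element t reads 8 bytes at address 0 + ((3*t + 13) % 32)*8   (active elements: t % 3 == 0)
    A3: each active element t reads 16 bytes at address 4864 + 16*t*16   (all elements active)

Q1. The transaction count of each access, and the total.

A1: 8 transactions
A2: 4 transactions
A3: 32 transactions

Answer: 8,4,32; total 44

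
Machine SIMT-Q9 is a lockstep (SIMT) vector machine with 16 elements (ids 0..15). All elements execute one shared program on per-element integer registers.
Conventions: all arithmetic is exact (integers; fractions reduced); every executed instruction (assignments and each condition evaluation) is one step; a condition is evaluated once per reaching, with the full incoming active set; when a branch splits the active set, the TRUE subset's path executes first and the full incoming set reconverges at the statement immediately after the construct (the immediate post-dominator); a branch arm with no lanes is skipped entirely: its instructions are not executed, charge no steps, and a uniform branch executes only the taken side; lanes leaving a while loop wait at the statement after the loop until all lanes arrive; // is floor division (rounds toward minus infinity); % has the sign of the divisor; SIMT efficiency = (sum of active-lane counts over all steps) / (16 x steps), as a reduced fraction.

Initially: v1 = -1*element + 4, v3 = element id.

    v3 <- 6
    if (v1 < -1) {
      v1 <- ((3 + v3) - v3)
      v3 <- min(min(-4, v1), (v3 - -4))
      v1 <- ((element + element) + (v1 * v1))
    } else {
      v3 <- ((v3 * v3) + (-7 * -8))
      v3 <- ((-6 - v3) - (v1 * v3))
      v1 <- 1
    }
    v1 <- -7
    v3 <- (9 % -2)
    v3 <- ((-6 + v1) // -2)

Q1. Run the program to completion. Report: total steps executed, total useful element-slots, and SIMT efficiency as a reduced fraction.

Answer: 11 steps, 128 useful, 8/11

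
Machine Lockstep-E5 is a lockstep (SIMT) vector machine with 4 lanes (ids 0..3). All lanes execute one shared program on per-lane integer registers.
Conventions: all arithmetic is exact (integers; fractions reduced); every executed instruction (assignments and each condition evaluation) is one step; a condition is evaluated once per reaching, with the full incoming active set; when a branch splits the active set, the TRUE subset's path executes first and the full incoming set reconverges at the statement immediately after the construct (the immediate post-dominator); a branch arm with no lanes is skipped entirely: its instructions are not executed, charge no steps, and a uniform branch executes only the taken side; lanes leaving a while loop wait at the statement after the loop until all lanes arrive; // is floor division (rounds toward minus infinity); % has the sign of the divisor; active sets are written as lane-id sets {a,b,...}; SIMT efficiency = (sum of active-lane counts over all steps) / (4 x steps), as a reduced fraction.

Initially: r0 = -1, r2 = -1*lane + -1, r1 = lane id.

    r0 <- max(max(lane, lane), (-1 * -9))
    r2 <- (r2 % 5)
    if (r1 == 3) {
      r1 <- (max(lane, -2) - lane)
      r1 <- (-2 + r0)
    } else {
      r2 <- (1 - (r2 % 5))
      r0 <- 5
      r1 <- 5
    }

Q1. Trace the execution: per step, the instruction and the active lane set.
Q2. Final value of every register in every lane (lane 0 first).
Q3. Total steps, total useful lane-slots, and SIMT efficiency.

step 0: r0 <- max(max(lane, lane), (-1 * -9)) {0,1,2,3}
step 1: r2 <- (r2 % 5)               {0,1,2,3}
step 2: eval (r1 == 3)               {0,1,2,3}
step 3: r1 <- (max(lane, -2) - lane) {3}
step 4: r1 <- (-2 + r0)              {3}
step 5: r2 <- (1 - (r2 % 5))         {0,1,2}
step 6: r0 <- 5                      {0,1,2}
step 7: r1 <- 5                      {0,1,2}

Answer: 8 steps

r0: 5,5,5,9
r2: -3,-2,-1,1
r1: 5,5,5,7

steps = 8; useful = 23; efficiency = 23/32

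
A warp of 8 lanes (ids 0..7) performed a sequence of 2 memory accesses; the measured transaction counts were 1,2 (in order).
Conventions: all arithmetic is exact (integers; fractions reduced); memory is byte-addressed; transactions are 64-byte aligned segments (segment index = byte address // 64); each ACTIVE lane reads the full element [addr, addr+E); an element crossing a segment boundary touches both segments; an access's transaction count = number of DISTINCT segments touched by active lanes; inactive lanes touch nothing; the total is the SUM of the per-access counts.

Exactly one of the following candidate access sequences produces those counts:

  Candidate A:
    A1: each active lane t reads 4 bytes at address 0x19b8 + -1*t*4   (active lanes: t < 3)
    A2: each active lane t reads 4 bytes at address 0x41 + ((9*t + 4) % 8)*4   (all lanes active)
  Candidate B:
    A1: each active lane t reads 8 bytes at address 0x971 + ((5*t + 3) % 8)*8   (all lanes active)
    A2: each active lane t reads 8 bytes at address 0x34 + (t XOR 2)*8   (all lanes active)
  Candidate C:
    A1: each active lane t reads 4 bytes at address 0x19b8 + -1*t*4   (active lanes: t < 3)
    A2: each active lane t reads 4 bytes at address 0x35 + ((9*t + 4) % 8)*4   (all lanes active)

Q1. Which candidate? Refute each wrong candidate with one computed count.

A: A2 gives 1 transaction, not 2
B: A1 gives 2 transactions, not 1
C: all counts match (1,2)

Answer: C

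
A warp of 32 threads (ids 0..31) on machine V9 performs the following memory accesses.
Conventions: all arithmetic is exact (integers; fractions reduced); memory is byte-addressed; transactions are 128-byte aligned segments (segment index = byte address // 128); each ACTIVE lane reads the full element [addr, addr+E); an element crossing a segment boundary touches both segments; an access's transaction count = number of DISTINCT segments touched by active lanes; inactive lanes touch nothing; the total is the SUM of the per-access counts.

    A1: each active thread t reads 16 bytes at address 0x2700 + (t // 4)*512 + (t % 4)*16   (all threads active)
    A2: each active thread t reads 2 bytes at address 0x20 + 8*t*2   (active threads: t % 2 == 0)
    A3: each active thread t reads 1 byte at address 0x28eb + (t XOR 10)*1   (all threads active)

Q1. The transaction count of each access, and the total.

A1: 8 transactions
A2: 5 transactions
A3: 2 transactions

Answer: 8,5,2; total 15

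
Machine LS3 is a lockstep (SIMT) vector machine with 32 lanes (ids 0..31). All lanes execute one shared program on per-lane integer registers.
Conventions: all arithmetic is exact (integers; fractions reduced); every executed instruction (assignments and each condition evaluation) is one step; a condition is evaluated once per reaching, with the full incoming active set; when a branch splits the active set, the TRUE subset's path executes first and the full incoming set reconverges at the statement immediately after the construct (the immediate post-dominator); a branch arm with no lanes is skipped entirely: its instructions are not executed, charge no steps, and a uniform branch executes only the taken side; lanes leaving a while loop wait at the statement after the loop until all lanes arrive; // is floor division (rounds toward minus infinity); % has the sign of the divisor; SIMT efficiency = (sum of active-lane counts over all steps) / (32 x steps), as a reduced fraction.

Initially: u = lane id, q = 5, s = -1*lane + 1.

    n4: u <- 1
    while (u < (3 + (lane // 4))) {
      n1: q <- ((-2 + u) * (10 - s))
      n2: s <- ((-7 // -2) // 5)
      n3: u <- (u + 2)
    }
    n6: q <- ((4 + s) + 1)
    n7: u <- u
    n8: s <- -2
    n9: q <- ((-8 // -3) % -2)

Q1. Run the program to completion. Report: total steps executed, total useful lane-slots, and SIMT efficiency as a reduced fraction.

Answer: 26 steps, 576 useful, 9/13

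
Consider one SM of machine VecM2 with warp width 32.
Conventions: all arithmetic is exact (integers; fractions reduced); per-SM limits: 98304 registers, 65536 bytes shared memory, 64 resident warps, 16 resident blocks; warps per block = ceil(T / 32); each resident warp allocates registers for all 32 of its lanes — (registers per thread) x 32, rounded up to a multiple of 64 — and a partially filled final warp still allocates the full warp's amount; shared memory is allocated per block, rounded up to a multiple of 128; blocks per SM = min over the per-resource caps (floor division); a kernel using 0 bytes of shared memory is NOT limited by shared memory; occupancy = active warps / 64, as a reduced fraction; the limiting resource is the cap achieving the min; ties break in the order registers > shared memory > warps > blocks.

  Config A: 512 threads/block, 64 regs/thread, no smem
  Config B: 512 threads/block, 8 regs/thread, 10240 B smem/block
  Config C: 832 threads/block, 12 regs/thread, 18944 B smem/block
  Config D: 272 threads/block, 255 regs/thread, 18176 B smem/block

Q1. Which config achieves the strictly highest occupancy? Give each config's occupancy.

occupancies: A 3/4, B 1, C 13/16, D 9/64

Answer: B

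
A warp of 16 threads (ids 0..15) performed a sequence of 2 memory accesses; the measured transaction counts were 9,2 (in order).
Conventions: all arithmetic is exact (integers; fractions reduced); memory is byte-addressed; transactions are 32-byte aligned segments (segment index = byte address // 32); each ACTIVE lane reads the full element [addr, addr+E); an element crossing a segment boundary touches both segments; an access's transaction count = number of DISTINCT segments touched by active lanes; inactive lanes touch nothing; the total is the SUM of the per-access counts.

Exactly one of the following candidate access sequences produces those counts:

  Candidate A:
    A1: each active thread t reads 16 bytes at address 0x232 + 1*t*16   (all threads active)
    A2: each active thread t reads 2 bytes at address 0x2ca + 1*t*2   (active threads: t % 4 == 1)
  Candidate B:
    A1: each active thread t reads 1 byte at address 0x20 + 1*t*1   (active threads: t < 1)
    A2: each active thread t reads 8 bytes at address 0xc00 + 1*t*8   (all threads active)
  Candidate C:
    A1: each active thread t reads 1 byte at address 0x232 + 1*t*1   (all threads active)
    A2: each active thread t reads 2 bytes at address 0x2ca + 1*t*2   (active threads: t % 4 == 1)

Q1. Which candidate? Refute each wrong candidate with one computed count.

B: A1 gives 1 transaction, not 9
C: A1 gives 2 transactions, not 9
A: all counts match (9,2)

Answer: A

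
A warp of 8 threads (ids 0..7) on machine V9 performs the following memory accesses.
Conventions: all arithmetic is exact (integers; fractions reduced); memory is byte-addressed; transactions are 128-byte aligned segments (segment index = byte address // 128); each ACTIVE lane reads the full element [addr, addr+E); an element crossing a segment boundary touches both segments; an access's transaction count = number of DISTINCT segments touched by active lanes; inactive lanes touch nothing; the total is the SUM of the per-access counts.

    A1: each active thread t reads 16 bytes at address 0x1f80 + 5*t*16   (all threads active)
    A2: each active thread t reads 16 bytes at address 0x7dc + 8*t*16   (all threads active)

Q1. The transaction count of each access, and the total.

A1: 5 transactions
A2: 8 transactions

Answer: 5,8; total 13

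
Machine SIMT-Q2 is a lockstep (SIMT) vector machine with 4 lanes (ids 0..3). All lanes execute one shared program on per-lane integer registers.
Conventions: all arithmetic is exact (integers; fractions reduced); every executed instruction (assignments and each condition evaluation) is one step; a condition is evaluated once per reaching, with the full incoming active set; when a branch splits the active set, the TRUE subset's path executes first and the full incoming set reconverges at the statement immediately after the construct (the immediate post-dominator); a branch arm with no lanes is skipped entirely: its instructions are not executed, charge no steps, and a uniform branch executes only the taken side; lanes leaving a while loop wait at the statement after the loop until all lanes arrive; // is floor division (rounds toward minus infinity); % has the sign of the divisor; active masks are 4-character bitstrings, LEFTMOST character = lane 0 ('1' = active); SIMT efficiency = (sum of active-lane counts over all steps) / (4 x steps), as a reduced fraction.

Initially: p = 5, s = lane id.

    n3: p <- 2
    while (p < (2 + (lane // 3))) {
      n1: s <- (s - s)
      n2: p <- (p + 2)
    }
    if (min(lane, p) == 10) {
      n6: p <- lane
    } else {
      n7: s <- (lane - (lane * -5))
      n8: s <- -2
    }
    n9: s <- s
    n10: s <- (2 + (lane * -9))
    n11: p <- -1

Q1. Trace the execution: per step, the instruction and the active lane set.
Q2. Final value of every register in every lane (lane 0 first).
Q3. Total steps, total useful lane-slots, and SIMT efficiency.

step 0: p <- 2                       1111
step 1: eval (p < (2 + (lane // 3))) 1111
step 2: s <- (s - s)                 0001
step 3: p <- (p + 2)                 0001
step 4: eval (p < (2 + (lane // 3))) 0001
step 5: eval (min(lane, p) == 10)    1111
step 6: s <- (lane - (lane * -5))    1111
step 7: s <- -2                      1111
step 8: s <- s                       1111
step 9: s <- (2 + (lane * -9))       1111
step 10: p <- -1                      1111

Answer: 11 steps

p: -1,-1,-1,-1
s: 2,-7,-16,-25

steps = 11; useful = 35; efficiency = 35/44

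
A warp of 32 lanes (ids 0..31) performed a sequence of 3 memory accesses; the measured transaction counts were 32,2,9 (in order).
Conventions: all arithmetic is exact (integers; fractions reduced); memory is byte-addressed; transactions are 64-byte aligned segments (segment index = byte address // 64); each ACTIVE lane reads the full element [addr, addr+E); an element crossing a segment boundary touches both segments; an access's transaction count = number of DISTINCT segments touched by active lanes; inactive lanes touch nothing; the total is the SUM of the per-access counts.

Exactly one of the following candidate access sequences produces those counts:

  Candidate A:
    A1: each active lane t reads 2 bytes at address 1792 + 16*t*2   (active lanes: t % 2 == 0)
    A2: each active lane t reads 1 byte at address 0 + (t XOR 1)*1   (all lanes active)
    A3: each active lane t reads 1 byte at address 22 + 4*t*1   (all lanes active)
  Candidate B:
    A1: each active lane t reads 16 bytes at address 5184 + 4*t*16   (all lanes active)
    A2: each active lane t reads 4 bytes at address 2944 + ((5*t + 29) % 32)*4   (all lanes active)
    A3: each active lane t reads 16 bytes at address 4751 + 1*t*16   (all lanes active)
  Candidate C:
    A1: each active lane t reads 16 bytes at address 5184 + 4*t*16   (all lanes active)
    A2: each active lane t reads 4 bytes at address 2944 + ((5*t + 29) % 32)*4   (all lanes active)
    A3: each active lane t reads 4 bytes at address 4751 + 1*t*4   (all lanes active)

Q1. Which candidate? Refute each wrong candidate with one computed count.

A: A1 gives 16 transactions, not 32
C: A3 gives 3 transactions, not 9
B: all counts match (32,2,9)

Answer: B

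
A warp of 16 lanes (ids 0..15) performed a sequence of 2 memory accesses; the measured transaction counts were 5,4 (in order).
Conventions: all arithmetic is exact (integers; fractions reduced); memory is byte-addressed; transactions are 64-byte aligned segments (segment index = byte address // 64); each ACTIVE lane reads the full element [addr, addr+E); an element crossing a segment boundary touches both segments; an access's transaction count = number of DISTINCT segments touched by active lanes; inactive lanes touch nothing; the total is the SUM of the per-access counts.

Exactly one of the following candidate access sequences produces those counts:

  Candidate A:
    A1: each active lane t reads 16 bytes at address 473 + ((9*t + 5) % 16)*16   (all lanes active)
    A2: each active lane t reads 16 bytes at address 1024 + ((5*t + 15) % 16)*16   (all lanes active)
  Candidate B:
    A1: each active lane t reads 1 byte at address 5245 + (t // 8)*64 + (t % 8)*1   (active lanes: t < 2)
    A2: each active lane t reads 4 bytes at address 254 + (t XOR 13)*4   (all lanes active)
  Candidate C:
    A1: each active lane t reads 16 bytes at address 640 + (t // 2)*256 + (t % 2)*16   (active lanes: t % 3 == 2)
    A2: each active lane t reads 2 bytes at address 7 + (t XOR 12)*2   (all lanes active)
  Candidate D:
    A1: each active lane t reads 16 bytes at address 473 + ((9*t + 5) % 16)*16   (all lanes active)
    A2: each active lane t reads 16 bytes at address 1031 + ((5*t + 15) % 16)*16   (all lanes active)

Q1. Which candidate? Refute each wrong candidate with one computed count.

B: A1 gives 1 transaction, not 5
C: A2 gives 1 transaction, not 4
D: A2 gives 5 transactions, not 4
A: all counts match (5,4)

Answer: A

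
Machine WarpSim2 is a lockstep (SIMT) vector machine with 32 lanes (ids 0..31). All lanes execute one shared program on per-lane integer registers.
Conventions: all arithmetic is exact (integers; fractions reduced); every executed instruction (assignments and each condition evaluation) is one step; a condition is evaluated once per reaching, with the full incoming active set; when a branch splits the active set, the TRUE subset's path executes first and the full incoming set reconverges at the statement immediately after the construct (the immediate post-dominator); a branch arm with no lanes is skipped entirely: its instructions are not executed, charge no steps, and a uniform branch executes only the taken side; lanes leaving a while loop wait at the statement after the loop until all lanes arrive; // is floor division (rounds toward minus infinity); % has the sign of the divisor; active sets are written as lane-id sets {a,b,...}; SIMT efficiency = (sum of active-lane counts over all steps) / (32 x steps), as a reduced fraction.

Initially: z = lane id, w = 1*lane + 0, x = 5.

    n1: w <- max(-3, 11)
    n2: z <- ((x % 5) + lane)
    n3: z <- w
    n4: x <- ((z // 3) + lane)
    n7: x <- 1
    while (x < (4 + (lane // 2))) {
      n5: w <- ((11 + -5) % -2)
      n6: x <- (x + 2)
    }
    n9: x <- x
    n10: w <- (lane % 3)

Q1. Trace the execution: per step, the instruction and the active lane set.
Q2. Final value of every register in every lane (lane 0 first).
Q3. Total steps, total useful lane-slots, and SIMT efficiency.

step 0: w <- max(-3, 11)             {0,1,2,3,4,5,6,7,8,9,10,11,12,13,14,15,16,17,18,19,20,21,22,23,24,25,26,27,28,29,30,31}
step 1: z <- ((x % 5) + lane)        {0,1,2,3,4,5,6,7,8,9,10,11,12,13,14,15,16,17,18,19,20,21,22,23,24,25,26,27,28,29,30,31}
step 2: z <- w                       {0,1,2,3,4,5,6,7,8,9,10,11,12,13,14,15,16,17,18,19,20,21,22,23,24,25,26,27,28,29,30,31}
step 3: x <- ((z // 3) + lane)       {0,1,2,3,4,5,6,7,8,9,10,11,12,13,14,15,16,17,18,19,20,21,22,23,24,25,26,27,28,29,30,31}
step 4: x <- 1                       {0,1,2,3,4,5,6,7,8,9,10,11,12,13,14,15,16,17,18,19,20,21,22,23,24,25,26,27,28,29,30,31}
step 5: eval (x < (4 + (lane // 2))) {0,1,2,3,4,5,6,7,8,9,10,11,12,13,14,15,16,17,18,19,20,21,22,23,24,25,26,27,28,29,30,31}
step 6: w <- ((11 + -5) % -2)        {0,1,2,3,4,5,6,7,8,9,10,11,12,13,14,15,16,17,18,19,20,21,22,23,24,25,26,27,28,29,30,31}
step 7: x <- (x + 2)                 {0,1,2,3,4,5,6,7,8,9,10,11,12,13,14,15,16,17,18,19,20,21,22,23,24,25,26,27,28,29,30,31}
step 8: eval (x < (4 + (lane // 2))) {0,1,2,3,4,5,6,7,8,9,10,11,12,13,14,15,16,17,18,19,20,21,22,23,24,25,26,27,28,29,30,31}
step 9: w <- ((11 + -5) % -2)        {0,1,2,3,4,5,6,7,8,9,10,11,12,13,14,15,16,17,18,19,20,21,22,23,24,25,26,27,28,29,30,31}
step 10: x <- (x + 2)                 {0,1,2,3,4,5,6,7,8,9,10,11,12,13,14,15,16,17,18,19,20,21,22,23,24,25,26,27,28,29,30,31}
step 11: eval (x < (4 + (lane // 2))) {0,1,2,3,4,5,6,7,8,9,10,11,12,13,14,15,16,17,18,19,20,21,22,23,24,25,26,27,28,29,30,31}
step 12: w <- ((11 + -5) % -2)        {4,5,6,7,8,9,10,11,12,13,14,15,16,17,18,19,20,21,22,23,24,25,26,27,28,29,30,31}
step 13: x <- (x + 2)                 {4,5,6,7,8,9,10,11,12,13,14,15,16,17,18,19,20,21,22,23,24,25,26,27,28,29,30,31}
step 14: eval (x < (4 + (lane // 2))) {4,5,6,7,8,9,10,11,12,13,14,15,16,17,18,19,20,21,22,23,24,25,26,27,28,29,30,31}
step 15: w <- ((11 + -5) % -2)        {8,9,10,11,12,13,14,15,16,17,18,19,20,21,22,23,24,25,26,27,28,29,30,31}
step 16: x <- (x + 2)                 {8,9,10,11,12,13,14,15,16,17,18,19,20,21,22,23,24,25,26,27,28,29,30,31}
step 17: eval (x < (4 + (lane // 2))) {8,9,10,11,12,13,14,15,16,17,18,19,20,21,22,23,24,25,26,27,28,29,30,31}
step 18: w <- ((11 + -5) % -2)        {12,13,14,15,16,17,18,19,20,21,22,23,24,25,26,27,28,29,30,31}
step 19: x <- (x + 2)                 {12,13,14,15,16,17,18,19,20,21,22,23,24,25,26,27,28,29,30,31}
step 20: eval (x < (4 + (lane // 2))) {12,13,14,15,16,17,18,19,20,21,22,23,24,25,26,27,28,29,30,31}
step 21: w <- ((11 + -5) % -2)        {16,17,18,19,20,21,22,23,24,25,26,27,28,29,30,31}
step 22: x <- (x + 2)                 {16,17,18,19,20,21,22,23,24,25,26,27,28,29,30,31}
step 23: eval (x < (4 + (lane // 2))) {16,17,18,19,20,21,22,23,24,25,26,27,28,29,30,31}
step 24: w <- ((11 + -5) % -2)        {20,21,22,23,24,25,26,27,28,29,30,31}
step 25: x <- (x + 2)                 {20,21,22,23,24,25,26,27,28,29,30,31}
step 26: eval (x < (4 + (lane // 2))) {20,21,22,23,24,25,26,27,28,29,30,31}
step 27: w <- ((11 + -5) % -2)        {24,25,26,27,28,29,30,31}
step 28: x <- (x + 2)                 {24,25,26,27,28,29,30,31}
step 29: eval (x < (4 + (lane // 2))) {24,25,26,27,28,29,30,31}
step 30: w <- ((11 + -5) % -2)        {28,29,30,31}
step 31: x <- (x + 2)                 {28,29,30,31}
step 32: eval (x < (4 + (lane // 2))) {28,29,30,31}
step 33: x <- x                       {0,1,2,3,4,5,6,7,8,9,10,11,12,13,14,15,16,17,18,19,20,21,22,23,24,25,26,27,28,29,30,31}
step 34: w <- (lane % 3)              {0,1,2,3,4,5,6,7,8,9,10,11,12,13,14,15,16,17,18,19,20,21,22,23,24,25,26,27,28,29,30,31}

Answer: 35 steps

z: 11,11,11,11,11,11,11,11,11,11,11,11,11,11,11,11,11,11,11,11,11,11,11,11,11,11,11,11,11,11,11,11
w: 0,1,2,0,1,2,0,1,2,0,1,2,0,1,2,0,1,2,0,1,2,0,1,2,0,1,2,0,1,2,0,1
x: 5,5,5,5,7,7,7,7,9,9,9,9,11,11,11,11,13,13,13,13,15,15,15,15,17,17,17,17,19,19,19,19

steps = 35; useful = 784; efficiency = 784/1120 = 7/10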